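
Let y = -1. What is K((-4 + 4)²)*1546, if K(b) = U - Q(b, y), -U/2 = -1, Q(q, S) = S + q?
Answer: 4638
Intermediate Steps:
U = 2 (U = -2*(-1) = 2)
K(b) = 3 - b (K(b) = 2 - (-1 + b) = 2 + (1 - b) = 3 - b)
K((-4 + 4)²)*1546 = (3 - (-4 + 4)²)*1546 = (3 - 1*0²)*1546 = (3 - 1*0)*1546 = (3 + 0)*1546 = 3*1546 = 4638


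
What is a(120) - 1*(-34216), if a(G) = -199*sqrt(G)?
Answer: 34216 - 398*sqrt(30) ≈ 32036.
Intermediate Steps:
a(120) - 1*(-34216) = -398*sqrt(30) - 1*(-34216) = -398*sqrt(30) + 34216 = 34216 - 398*sqrt(30)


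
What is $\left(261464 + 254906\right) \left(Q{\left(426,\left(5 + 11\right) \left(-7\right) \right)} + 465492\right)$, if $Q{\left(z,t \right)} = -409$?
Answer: $240154908710$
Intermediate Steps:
$\left(261464 + 254906\right) \left(Q{\left(426,\left(5 + 11\right) \left(-7\right) \right)} + 465492\right) = \left(261464 + 254906\right) \left(-409 + 465492\right) = 516370 \cdot 465083 = 240154908710$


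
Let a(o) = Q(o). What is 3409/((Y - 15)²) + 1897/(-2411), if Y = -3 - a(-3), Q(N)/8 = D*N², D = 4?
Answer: -169408393/225756396 ≈ -0.75040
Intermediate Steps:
Q(N) = 32*N² (Q(N) = 8*(4*N²) = 32*N²)
a(o) = 32*o²
Y = -291 (Y = -3 - 32*(-3)² = -3 - 32*9 = -3 - 1*288 = -3 - 288 = -291)
3409/((Y - 15)²) + 1897/(-2411) = 3409/((-291 - 15)²) + 1897/(-2411) = 3409/((-306)²) + 1897*(-1/2411) = 3409/93636 - 1897/2411 = -169408393/225756396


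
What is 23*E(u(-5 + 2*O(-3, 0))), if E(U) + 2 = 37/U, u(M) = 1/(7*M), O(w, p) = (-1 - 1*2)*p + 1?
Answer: -17917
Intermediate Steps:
O(w, p) = 1 - 3*p (O(w, p) = (-1 - 2)*p + 1 = -3*p + 1 = 1 - 3*p)
u(M) = 1/(7*M)
E(U) = -2 + 37/U
23*E(u(-5 + 2*O(-3, 0))) = 23*(-2 + 37/((1/(7*(-5 + 2*(1 - 3*0)))))) = 23*(-2 + 37/((1/(7*(-5 + 2*(1 + 0)))))) = 23*(-2 + 37/((1/(7*(-5 + 2*1))))) = 23*(-2 + 37/((1/(7*(-5 + 2))))) = 23*(-2 + 37/(((1/7)/(-3)))) = 23*(-2 + 37/(((1/7)*(-1/3)))) = 23*(-2 + 37/(-1/21)) = 23*(-2 + 37*(-21)) = 23*(-2 - 777) = 23*(-779) = -17917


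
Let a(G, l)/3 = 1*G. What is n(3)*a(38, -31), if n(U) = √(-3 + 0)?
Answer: 114*I*√3 ≈ 197.45*I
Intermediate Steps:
a(G, l) = 3*G (a(G, l) = 3*(1*G) = 3*G)
n(U) = I*√3 (n(U) = √(-3) = I*√3)
n(3)*a(38, -31) = (I*√3)*(3*38) = (I*√3)*114 = 114*I*√3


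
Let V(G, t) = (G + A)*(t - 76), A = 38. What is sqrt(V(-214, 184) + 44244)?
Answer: 6*sqrt(701) ≈ 158.86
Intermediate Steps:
V(G, t) = (-76 + t)*(38 + G) (V(G, t) = (G + 38)*(t - 76) = (38 + G)*(-76 + t) = (-76 + t)*(38 + G))
sqrt(V(-214, 184) + 44244) = sqrt((-2888 - 76*(-214) + 38*184 - 214*184) + 44244) = sqrt((-2888 + 16264 + 6992 - 39376) + 44244) = sqrt(-19008 + 44244) = sqrt(25236) = 6*sqrt(701)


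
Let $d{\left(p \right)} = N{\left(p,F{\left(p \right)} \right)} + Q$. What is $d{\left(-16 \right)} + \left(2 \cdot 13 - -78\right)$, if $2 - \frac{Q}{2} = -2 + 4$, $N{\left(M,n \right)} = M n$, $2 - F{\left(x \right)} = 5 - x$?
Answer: $408$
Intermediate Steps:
$F{\left(x \right)} = -3 + x$ ($F{\left(x \right)} = 2 - \left(5 - x\right) = 2 + \left(-5 + x\right) = -3 + x$)
$Q = 0$ ($Q = 4 - 2 \left(-2 + 4\right) = 4 - 4 = 0$)
$d{\left(p \right)} = p \left(-3 + p\right)$ ($d{\left(p \right)} = p \left(-3 + p\right) + 0 = p \left(-3 + p\right)$)
$d{\left(-16 \right)} + \left(2 \cdot 13 - -78\right) = - 16 \left(-3 - 16\right) + \left(2 \cdot 13 - -78\right) = \left(-16\right) \left(-19\right) + \left(26 + 78\right) = 304 + 104 = 408$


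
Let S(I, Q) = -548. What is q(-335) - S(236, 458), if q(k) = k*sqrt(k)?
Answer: 548 - 335*I*sqrt(335) ≈ 548.0 - 6131.5*I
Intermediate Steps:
q(k) = k**(3/2)
q(-335) - S(236, 458) = (-335)**(3/2) - 1*(-548) = -335*I*sqrt(335) + 548 = 548 - 335*I*sqrt(335)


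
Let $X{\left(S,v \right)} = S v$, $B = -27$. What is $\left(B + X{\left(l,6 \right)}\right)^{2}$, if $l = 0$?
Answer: $729$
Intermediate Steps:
$\left(B + X{\left(l,6 \right)}\right)^{2} = \left(-27 + 0 \cdot 6\right)^{2} = \left(-27 + 0\right)^{2} = \left(-27\right)^{2} = 729$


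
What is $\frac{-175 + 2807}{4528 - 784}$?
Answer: $\frac{329}{468} \approx 0.70299$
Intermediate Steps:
$\frac{-175 + 2807}{4528 - 784} = \frac{2632}{3744} = 2632 \cdot \frac{1}{3744} = \frac{329}{468}$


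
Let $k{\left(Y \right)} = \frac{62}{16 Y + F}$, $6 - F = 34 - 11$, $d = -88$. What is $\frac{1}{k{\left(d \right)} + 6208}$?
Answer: $\frac{1425}{8846338} \approx 0.00016108$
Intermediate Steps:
$F = -17$ ($F = 6 - \left(34 - 11\right) = 6 - 23 = -17$)
$k{\left(Y \right)} = \frac{62}{-17 + 16 Y}$ ($k{\left(Y \right)} = \frac{62}{16 Y - 17} = \frac{62}{-17 + 16 Y}$)
$\frac{1}{k{\left(d \right)} + 6208} = \frac{1}{\frac{62}{-17 + 16 \left(-88\right)} + 6208} = \frac{1}{\frac{62}{-17 - 1408} + 6208} = \frac{1}{\frac{62}{-1425} + 6208} = \frac{1}{62 \left(- \frac{1}{1425}\right) + 6208} = \frac{1}{- \frac{62}{1425} + 6208} = \frac{1}{\frac{8846338}{1425}} = \frac{1425}{8846338}$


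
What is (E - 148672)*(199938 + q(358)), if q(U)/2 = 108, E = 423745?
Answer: 55056961242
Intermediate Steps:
q(U) = 216 (q(U) = 2*108 = 216)
(E - 148672)*(199938 + q(358)) = (423745 - 148672)*(199938 + 216) = 275073*200154 = 55056961242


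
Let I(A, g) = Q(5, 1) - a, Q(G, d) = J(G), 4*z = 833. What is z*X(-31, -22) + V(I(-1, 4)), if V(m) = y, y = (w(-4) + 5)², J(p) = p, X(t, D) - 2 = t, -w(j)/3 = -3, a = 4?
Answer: -23373/4 ≈ -5843.3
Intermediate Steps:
w(j) = 9 (w(j) = -3*(-3) = 9)
z = 833/4 (z = (¼)*833 = 833/4 ≈ 208.25)
X(t, D) = 2 + t
Q(G, d) = G
I(A, g) = 1 (I(A, g) = 5 - 1*4 = 5 - 4 = 1)
y = 196 (y = (9 + 5)² = 14² = 196)
V(m) = 196
z*X(-31, -22) + V(I(-1, 4)) = 833*(2 - 31)/4 + 196 = (833/4)*(-29) + 196 = -24157/4 + 196 = -23373/4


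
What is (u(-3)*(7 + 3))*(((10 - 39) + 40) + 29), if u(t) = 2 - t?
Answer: 2000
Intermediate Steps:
(u(-3)*(7 + 3))*(((10 - 39) + 40) + 29) = ((2 - 1*(-3))*(7 + 3))*(((10 - 39) + 40) + 29) = ((2 + 3)*10)*((-29 + 40) + 29) = (5*10)*(11 + 29) = 50*40 = 2000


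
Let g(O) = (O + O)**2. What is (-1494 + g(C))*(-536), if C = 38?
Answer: -2295152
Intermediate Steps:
g(O) = 4*O**2 (g(O) = (2*O)**2 = 4*O**2)
(-1494 + g(C))*(-536) = (-1494 + 4*38**2)*(-536) = (-1494 + 4*1444)*(-536) = (-1494 + 5776)*(-536) = 4282*(-536) = -2295152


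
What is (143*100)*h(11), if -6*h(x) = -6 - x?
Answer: 121550/3 ≈ 40517.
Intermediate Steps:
h(x) = 1 + x/6 (h(x) = -(-6 - x)/6 = 1 + x/6)
(143*100)*h(11) = (143*100)*(1 + (1/6)*11) = 14300*(1 + 11/6) = 14300*(17/6) = 121550/3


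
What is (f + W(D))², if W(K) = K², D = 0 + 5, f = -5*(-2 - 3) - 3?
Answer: 2209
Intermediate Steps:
f = 22 (f = -5*(-5) - 3 = 25 - 3 = 22)
D = 5
(f + W(D))² = (22 + 5²)² = (22 + 25)² = 47² = 2209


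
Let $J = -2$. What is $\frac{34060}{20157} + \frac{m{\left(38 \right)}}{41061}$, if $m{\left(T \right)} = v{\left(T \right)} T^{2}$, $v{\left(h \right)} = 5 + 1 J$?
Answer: $\frac{495285928}{275888859} \approx 1.7952$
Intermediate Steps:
$v{\left(h \right)} = 3$ ($v{\left(h \right)} = 5 + 1 \left(-2\right) = 5 - 2 = 3$)
$m{\left(T \right)} = 3 T^{2}$
$\frac{34060}{20157} + \frac{m{\left(38 \right)}}{41061} = \frac{34060}{20157} + \frac{3 \cdot 38^{2}}{41061} = 34060 \cdot \frac{1}{20157} + 3 \cdot 1444 \cdot \frac{1}{41061} = \frac{34060}{20157} + 4332 \cdot \frac{1}{41061} = \frac{34060}{20157} + \frac{1444}{13687} = \frac{495285928}{275888859}$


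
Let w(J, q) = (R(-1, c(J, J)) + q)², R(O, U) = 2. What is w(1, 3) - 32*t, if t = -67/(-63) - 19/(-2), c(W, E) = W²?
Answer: -19721/63 ≈ -313.03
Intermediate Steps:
w(J, q) = (2 + q)²
t = 1331/126 (t = -67*(-1/63) - 19*(-½) = 67/63 + 19/2 = 1331/126 ≈ 10.563)
w(1, 3) - 32*t = (2 + 3)² - 32*1331/126 = 5² - 21296/63 = 25 - 21296/63 = -19721/63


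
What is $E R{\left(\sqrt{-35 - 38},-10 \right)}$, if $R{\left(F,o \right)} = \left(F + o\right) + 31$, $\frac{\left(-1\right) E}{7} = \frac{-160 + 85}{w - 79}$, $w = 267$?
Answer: $\frac{11025}{188} + \frac{525 i \sqrt{73}}{188} \approx 58.644 + 23.86 i$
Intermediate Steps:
$E = \frac{525}{188}$ ($E = - 7 \frac{-160 + 85}{267 - 79} = - 7 \left(- \frac{75}{188}\right) = - 7 \left(\left(-75\right) \frac{1}{188}\right) = \left(-7\right) \left(- \frac{75}{188}\right) = \frac{525}{188} \approx 2.7926$)
$R{\left(F,o \right)} = 31 + F + o$
$E R{\left(\sqrt{-35 - 38},-10 \right)} = \frac{525 \left(31 + \sqrt{-35 - 38} - 10\right)}{188} = \frac{525 \left(31 + \sqrt{-73} - 10\right)}{188} = \frac{525 \left(31 + i \sqrt{73} - 10\right)}{188} = \frac{525 \left(21 + i \sqrt{73}\right)}{188} = \frac{11025}{188} + \frac{525 i \sqrt{73}}{188}$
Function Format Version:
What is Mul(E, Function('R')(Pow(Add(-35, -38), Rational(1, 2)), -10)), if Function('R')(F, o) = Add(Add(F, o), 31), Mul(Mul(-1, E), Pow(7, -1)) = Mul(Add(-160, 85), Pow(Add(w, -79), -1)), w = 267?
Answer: Add(Rational(11025, 188), Mul(Rational(525, 188), I, Pow(73, Rational(1, 2)))) ≈ Add(58.644, Mul(23.860, I))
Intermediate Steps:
E = Rational(525, 188) (E = Mul(-7, Mul(Add(-160, 85), Pow(Add(267, -79), -1))) = Mul(-7, Mul(-75, Pow(188, -1))) = Mul(-7, Mul(-75, Rational(1, 188))) = Mul(-7, Rational(-75, 188)) = Rational(525, 188) ≈ 2.7926)
Function('R')(F, o) = Add(31, F, o)
Mul(E, Function('R')(Pow(Add(-35, -38), Rational(1, 2)), -10)) = Mul(Rational(525, 188), Add(31, Pow(Add(-35, -38), Rational(1, 2)), -10)) = Mul(Rational(525, 188), Add(31, Pow(-73, Rational(1, 2)), -10)) = Mul(Rational(525, 188), Add(31, Mul(I, Pow(73, Rational(1, 2))), -10)) = Mul(Rational(525, 188), Add(21, Mul(I, Pow(73, Rational(1, 2))))) = Add(Rational(11025, 188), Mul(Rational(525, 188), I, Pow(73, Rational(1, 2))))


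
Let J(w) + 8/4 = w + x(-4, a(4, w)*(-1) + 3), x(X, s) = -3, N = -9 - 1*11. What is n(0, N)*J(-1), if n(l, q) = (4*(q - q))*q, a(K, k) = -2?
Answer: 0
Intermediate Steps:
N = -20 (N = -9 - 11 = -20)
n(l, q) = 0 (n(l, q) = (4*0)*q = 0*q = 0)
J(w) = -5 + w (J(w) = -2 + (w - 3) = -2 + (-3 + w) = -5 + w)
n(0, N)*J(-1) = 0*(-5 - 1) = 0*(-6) = 0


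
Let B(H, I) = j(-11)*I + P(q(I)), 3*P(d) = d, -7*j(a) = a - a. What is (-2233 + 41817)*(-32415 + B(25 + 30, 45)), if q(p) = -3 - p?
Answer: -1283748704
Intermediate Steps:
j(a) = 0 (j(a) = -(a - a)/7 = -1/7*0 = 0)
P(d) = d/3
B(H, I) = -1 - I/3 (B(H, I) = 0*I + (-3 - I)/3 = 0 + (-1 - I/3) = -1 - I/3)
(-2233 + 41817)*(-32415 + B(25 + 30, 45)) = (-2233 + 41817)*(-32415 + (-1 - 1/3*45)) = 39584*(-32415 + (-1 - 15)) = 39584*(-32415 - 16) = 39584*(-32431) = -1283748704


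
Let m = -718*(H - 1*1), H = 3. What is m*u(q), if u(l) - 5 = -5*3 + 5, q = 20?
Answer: 7180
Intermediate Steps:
u(l) = -5 (u(l) = 5 + (-5*3 + 5) = 5 + (-15 + 5) = 5 - 10 = -5)
m = -1436 (m = -718*(3 - 1*1) = -718*(3 - 1) = -718*2 = -1436)
m*u(q) = -1436*(-5) = 7180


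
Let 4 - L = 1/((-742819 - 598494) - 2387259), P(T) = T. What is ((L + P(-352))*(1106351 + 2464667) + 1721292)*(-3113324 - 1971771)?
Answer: 11764701993686567240885/1864286 ≈ 6.3106e+15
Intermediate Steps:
L = 14914289/3728572 (L = 4 - 1/((-742819 - 598494) - 2387259) = 4 - 1/(-1341313 - 2387259) = 4 - 1/(-3728572) = 4 - 1*(-1/3728572) = 4 + 1/3728572 = 14914289/3728572 ≈ 4.0000)
((L + P(-352))*(1106351 + 2464667) + 1721292)*(-3113324 - 1971771) = ((14914289/3728572 - 352)*(1106351 + 2464667) + 1721292)*(-3113324 - 1971771) = (-1297543055/3728572*3571018 + 1721292)*(-5085095) = (-2316774802589995/1864286 + 1721292)*(-5085095) = -2313565822012483/1864286*(-5085095) = 11764701993686567240885/1864286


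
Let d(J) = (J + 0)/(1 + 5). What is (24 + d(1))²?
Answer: 21025/36 ≈ 584.03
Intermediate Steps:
d(J) = J/6
(24 + d(1))² = (24 + (⅙)*1)² = (24 + ⅙)² = (145/6)² = 21025/36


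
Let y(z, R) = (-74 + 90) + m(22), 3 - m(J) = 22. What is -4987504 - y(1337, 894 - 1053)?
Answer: -4987501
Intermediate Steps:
m(J) = -19 (m(J) = 3 - 1*22 = 3 - 22 = -19)
y(z, R) = -3 (y(z, R) = (-74 + 90) - 19 = 16 - 19 = -3)
-4987504 - y(1337, 894 - 1053) = -4987504 - 1*(-3) = -4987504 + 3 = -4987501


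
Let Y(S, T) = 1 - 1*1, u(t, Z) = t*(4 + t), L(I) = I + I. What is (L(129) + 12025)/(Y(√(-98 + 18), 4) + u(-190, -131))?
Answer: 12283/35340 ≈ 0.34757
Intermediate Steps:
L(I) = 2*I
Y(S, T) = 0 (Y(S, T) = 1 - 1 = 0)
(L(129) + 12025)/(Y(√(-98 + 18), 4) + u(-190, -131)) = (2*129 + 12025)/(0 - 190*(4 - 190)) = (258 + 12025)/(0 - 190*(-186)) = 12283/(0 + 35340) = 12283/35340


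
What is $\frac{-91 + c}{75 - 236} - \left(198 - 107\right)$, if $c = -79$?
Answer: $- \frac{14481}{161} \approx -89.944$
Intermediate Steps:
$\frac{-91 + c}{75 - 236} - \left(198 - 107\right) = \frac{-91 - 79}{75 - 236} - \left(198 - 107\right) = - \frac{170}{-161} - 91 = \left(-170\right) \left(- \frac{1}{161}\right) - 91 = \frac{170}{161} - 91 = - \frac{14481}{161}$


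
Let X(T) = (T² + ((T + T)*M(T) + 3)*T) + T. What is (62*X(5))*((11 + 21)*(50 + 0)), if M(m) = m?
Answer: 29264000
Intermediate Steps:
X(T) = T + T² + T*(3 + 2*T²) (X(T) = (T² + ((T + T)*T + 3)*T) + T = (T² + ((2*T)*T + 3)*T) + T = (T² + (2*T² + 3)*T) + T = (T² + (3 + 2*T²)*T) + T = (T² + T*(3 + 2*T²)) + T = T + T² + T*(3 + 2*T²))
(62*X(5))*((11 + 21)*(50 + 0)) = (62*(5*(4 + 5 + 2*5²)))*((11 + 21)*(50 + 0)) = (62*(5*(4 + 5 + 2*25)))*(32*50) = (62*(5*(4 + 5 + 50)))*1600 = (62*(5*59))*1600 = (62*295)*1600 = 18290*1600 = 29264000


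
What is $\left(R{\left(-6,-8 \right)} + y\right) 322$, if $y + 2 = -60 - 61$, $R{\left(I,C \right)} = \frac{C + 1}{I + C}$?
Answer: $-39445$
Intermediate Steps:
$R{\left(I,C \right)} = \frac{1 + C}{C + I}$
$y = -123$ ($y = -2 - 121 = -123$)
$\left(R{\left(-6,-8 \right)} + y\right) 322 = \left(\frac{1 - 8}{-8 - 6} - 123\right) 322 = \left(\frac{1}{-14} \left(-7\right) - 123\right) 322 = \left(\left(- \frac{1}{14}\right) \left(-7\right) - 123\right) 322 = \left(\frac{1}{2} - 123\right) 322 = \left(- \frac{245}{2}\right) 322 = -39445$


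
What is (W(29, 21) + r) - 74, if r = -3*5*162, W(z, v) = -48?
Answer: -2552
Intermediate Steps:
r = -2430 (r = -15*162 = -2430)
(W(29, 21) + r) - 74 = (-48 - 2430) - 74 = -2478 - 74 = -2552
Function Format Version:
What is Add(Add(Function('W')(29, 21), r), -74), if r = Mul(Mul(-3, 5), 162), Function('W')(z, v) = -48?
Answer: -2552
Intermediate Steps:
r = -2430 (r = Mul(-15, 162) = -2430)
Add(Add(Function('W')(29, 21), r), -74) = Add(Add(-48, -2430), -74) = Add(-2478, -74) = -2552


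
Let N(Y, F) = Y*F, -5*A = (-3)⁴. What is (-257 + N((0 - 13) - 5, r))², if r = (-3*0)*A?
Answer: 66049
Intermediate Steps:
A = -81/5 (A = -⅕*(-3)⁴ = -⅕*81 = -81/5 ≈ -16.200)
r = 0 (r = -3*0*(-81/5) = 0*(-81/5) = 0)
N(Y, F) = F*Y
(-257 + N((0 - 13) - 5, r))² = (-257 + 0*((0 - 13) - 5))² = (-257 + 0*(-13 - 5))² = (-257 + 0*(-18))² = (-257 + 0)² = (-257)² = 66049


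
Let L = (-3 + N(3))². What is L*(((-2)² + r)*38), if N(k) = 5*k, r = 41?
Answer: 246240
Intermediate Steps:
L = 144 (L = (-3 + 5*3)² = (-3 + 15)² = 12² = 144)
L*(((-2)² + r)*38) = 144*(((-2)² + 41)*38) = 144*((4 + 41)*38) = 144*(45*38) = 144*1710 = 246240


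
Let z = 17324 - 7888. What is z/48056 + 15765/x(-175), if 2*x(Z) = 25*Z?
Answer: -73696159/10512250 ≈ -7.0105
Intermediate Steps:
z = 9436
x(Z) = 25*Z/2 (x(Z) = (25*Z)/2 = 25*Z/2)
z/48056 + 15765/x(-175) = 9436/48056 + 15765/(((25/2)*(-175))) = 9436*(1/48056) + 15765/(-4375/2) = 2359/12014 + 15765*(-2/4375) = 2359/12014 - 6306/875 = -73696159/10512250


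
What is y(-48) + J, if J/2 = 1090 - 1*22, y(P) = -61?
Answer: 2075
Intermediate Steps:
J = 2136 (J = 2*(1090 - 1*22) = 2*(1090 - 22) = 2*1068 = 2136)
y(-48) + J = -61 + 2136 = 2075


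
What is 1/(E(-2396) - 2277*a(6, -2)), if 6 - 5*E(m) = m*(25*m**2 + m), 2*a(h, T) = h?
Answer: 1/68773820687 ≈ 1.4540e-11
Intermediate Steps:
a(h, T) = h/2
E(m) = 6/5 - m*(m + 25*m**2)/5 (E(m) = 6/5 - m*(25*m**2 + m)/5 = 6/5 - m*(m + 25*m**2)/5)
1/(E(-2396) - 2277*a(6, -2)) = 1/((6/5 - 5*(-2396)**3 - 1/5*(-2396)**2) - 2277*6/2) = 1/((6/5 - 5*(-13754995136) - 1/5*5740816) - 2277*3) = 1/((6/5 + 68774975680 - 5740816/5) - 6831) = 1/(68773827518 - 6831) = 1/68773820687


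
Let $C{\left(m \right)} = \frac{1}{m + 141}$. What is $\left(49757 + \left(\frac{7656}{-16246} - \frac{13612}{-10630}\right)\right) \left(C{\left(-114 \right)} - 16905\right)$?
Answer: $- \frac{326841884744572274}{388563705} \approx -8.4115 \cdot 10^{8}$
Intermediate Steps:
$C{\left(m \right)} = \frac{1}{141 + m}$
$\left(49757 + \left(\frac{7656}{-16246} - \frac{13612}{-10630}\right)\right) \left(C{\left(-114 \right)} - 16905\right) = \left(49757 + \left(\frac{7656}{-16246} - \frac{13612}{-10630}\right)\right) \left(\frac{1}{141 - 114} - 16905\right) = \left(49757 + \left(7656 \left(- \frac{1}{16246}\right) - - \frac{6806}{5315}\right)\right) \left(\frac{1}{27} - 16905\right) = \left(49757 + \left(- \frac{3828}{8123} + \frac{6806}{5315}\right)\right) \left(\frac{1}{27} - 16905\right) = \left(49757 + \frac{34939318}{43173745}\right) \left(- \frac{456434}{27}\right) = \frac{2148230969283}{43173745} \left(- \frac{456434}{27}\right) = - \frac{326841884744572274}{388563705}$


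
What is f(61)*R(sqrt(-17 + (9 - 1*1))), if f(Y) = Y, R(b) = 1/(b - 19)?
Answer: -1159/370 - 183*I/370 ≈ -3.1324 - 0.49459*I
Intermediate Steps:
R(b) = 1/(-19 + b)
f(61)*R(sqrt(-17 + (9 - 1*1))) = 61/(-19 + sqrt(-17 + (9 - 1*1))) = 61/(-19 + sqrt(-17 + (9 - 1))) = 61/(-19 + sqrt(-17 + 8)) = 61/(-19 + sqrt(-9)) = 61/(-19 + 3*I) = 61*((-19 - 3*I)/370) = 61*(-19 - 3*I)/370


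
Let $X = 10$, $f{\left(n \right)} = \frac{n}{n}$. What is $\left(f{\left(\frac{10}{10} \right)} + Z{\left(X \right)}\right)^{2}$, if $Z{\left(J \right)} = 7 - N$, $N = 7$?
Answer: $1$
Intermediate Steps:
$f{\left(n \right)} = 1$
$Z{\left(J \right)} = 0$ ($Z{\left(J \right)} = 7 - 7 = 0$)
$\left(f{\left(\frac{10}{10} \right)} + Z{\left(X \right)}\right)^{2} = \left(1 + 0\right)^{2} = 1^{2} = 1$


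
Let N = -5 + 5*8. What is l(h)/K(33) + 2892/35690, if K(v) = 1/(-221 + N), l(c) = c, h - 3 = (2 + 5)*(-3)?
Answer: 59746506/17845 ≈ 3348.1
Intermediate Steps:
h = -18 (h = 3 + (2 + 5)*(-3) = 3 + 7*(-3) = 3 - 21 = -18)
N = 35 (N = -5 + 40 = 35)
K(v) = -1/186 (K(v) = 1/(-221 + 35) = 1/(-186) = -1/186)
l(h)/K(33) + 2892/35690 = -18/(-1/186) + 2892/35690 = -18*(-186) + 2892*(1/35690) = 3348 + 1446/17845 = 59746506/17845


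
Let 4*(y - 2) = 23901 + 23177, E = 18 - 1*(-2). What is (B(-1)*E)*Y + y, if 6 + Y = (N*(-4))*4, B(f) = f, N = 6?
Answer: 27623/2 ≈ 13812.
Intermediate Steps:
E = 20 (E = 18 + 2 = 20)
Y = -102 (Y = -6 + (6*(-4))*4 = -6 - 24*4 = -6 - 96 = -102)
y = 23543/2 (y = 2 + (23901 + 23177)/4 = 2 + (¼)*47078 = 2 + 23539/2 = 23543/2 ≈ 11772.)
(B(-1)*E)*Y + y = -1*20*(-102) + 23543/2 = -20*(-102) + 23543/2 = 2040 + 23543/2 = 27623/2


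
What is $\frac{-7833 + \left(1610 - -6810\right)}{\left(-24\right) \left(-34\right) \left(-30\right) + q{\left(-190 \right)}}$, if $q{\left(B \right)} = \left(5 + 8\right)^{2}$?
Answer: $- \frac{587}{24311} \approx -0.024145$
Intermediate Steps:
$q{\left(B \right)} = 169$ ($q{\left(B \right)} = 13^{2} = 169$)
$\frac{-7833 + \left(1610 - -6810\right)}{\left(-24\right) \left(-34\right) \left(-30\right) + q{\left(-190 \right)}} = \frac{-7833 + \left(1610 - -6810\right)}{\left(-24\right) \left(-34\right) \left(-30\right) + 169} = \frac{-7833 + \left(1610 + 6810\right)}{816 \left(-30\right) + 169} = \frac{-7833 + 8420}{-24480 + 169} = \frac{587}{-24311} = 587 \left(- \frac{1}{24311}\right) = - \frac{587}{24311}$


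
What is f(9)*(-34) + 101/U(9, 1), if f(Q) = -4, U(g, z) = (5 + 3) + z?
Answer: 1325/9 ≈ 147.22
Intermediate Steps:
U(g, z) = 8 + z
f(9)*(-34) + 101/U(9, 1) = -4*(-34) + 101/(8 + 1) = 136 + 101/9 = 1325/9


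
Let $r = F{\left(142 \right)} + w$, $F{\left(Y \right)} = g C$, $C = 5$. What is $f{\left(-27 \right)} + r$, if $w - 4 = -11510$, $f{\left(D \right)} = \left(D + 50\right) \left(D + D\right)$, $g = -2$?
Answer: $-12758$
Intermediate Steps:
$f{\left(D \right)} = 2 D \left(50 + D\right)$ ($f{\left(D \right)} = \left(50 + D\right) 2 D = 2 D \left(50 + D\right)$)
$w = -11506$ ($w = 4 - 11510 = -11506$)
$F{\left(Y \right)} = -10$ ($F{\left(Y \right)} = \left(-2\right) 5 = -10$)
$r = -11516$ ($r = -10 - 11506 = -11516$)
$f{\left(-27 \right)} + r = 2 \left(-27\right) \left(50 - 27\right) - 11516 = 2 \left(-27\right) 23 - 11516 = -1242 - 11516 = -12758$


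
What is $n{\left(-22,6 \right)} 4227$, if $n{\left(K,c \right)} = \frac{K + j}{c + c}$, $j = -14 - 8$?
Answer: $-15499$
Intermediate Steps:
$j = -22$
$n{\left(K,c \right)} = \frac{-22 + K}{2 c}$ ($n{\left(K,c \right)} = \frac{K - 22}{c + c} = \frac{-22 + K}{2 c}$)
$n{\left(-22,6 \right)} 4227 = \frac{-22 - 22}{2 \cdot 6} \cdot 4227 = \frac{1}{2} \cdot \frac{1}{6} \left(-44\right) 4227 = \left(- \frac{11}{3}\right) 4227 = -15499$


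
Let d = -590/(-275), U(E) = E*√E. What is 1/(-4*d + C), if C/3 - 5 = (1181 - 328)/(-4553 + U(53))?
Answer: 364334135605/2131965249203 + 410271675*√53/2131965249203 ≈ 0.17229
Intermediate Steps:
U(E) = E^(3/2)
d = 118/55 (d = -590*(-1)/275 = -1*(-118/55) = 118/55 ≈ 2.1455)
C = 15 + 2559/(-4553 + 53*√53) (C = 15 + 3*((1181 - 328)/(-4553 + 53^(3/2))) = 15 + 3*(853/(-4553 + 53*√53)) = 15 + 2559/(-4553 + 53*√53) ≈ 14.386)
1/(-4*d + C) = 1/(-4*118/55 + (297062853/20580932 - 135627*√53/20580932)) = 1/(-472/55 + (297062853/20580932 - 135627*√53/20580932)) = 1/(6624257011/1131951260 - 135627*√53/20580932)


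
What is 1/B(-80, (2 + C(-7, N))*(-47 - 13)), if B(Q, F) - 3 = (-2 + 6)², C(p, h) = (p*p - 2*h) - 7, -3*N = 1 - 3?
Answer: 1/19 ≈ 0.052632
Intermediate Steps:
N = ⅔ (N = -(1 - 3)/3 = -⅓*(-2) = ⅔ ≈ 0.66667)
C(p, h) = -7 + p² - 2*h (C(p, h) = (p² - 2*h) - 7 = -7 + p² - 2*h)
B(Q, F) = 19 (B(Q, F) = 3 + (-2 + 6)² = 3 + 4² = 3 + 16 = 19)
1/B(-80, (2 + C(-7, N))*(-47 - 13)) = 1/19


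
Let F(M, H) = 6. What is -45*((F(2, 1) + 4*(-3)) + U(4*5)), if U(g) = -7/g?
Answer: 1143/4 ≈ 285.75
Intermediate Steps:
-45*((F(2, 1) + 4*(-3)) + U(4*5)) = -45*((6 + 4*(-3)) - 7/(4*5)) = -45*((6 - 12) - 7/20) = -45*(-6 - 7*1/20) = -45*(-6 - 7/20) = -45*(-127/20) = 1143/4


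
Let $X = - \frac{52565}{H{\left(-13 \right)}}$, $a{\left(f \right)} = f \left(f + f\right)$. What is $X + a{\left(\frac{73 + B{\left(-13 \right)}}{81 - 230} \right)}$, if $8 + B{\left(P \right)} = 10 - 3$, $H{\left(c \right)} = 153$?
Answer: $- \frac{1165409261}{3396753} \approx -343.1$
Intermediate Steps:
$B{\left(P \right)} = -1$ ($B{\left(P \right)} = -8 + \left(10 - 3\right) = -8 + 7 = -1$)
$a{\left(f \right)} = 2 f^{2}$ ($a{\left(f \right)} = f 2 f = 2 f^{2}$)
$X = - \frac{52565}{153} \approx -343.56$
$X + a{\left(\frac{73 + B{\left(-13 \right)}}{81 - 230} \right)} = - \frac{52565}{153} + 2 \left(\frac{73 - 1}{81 - 230}\right)^{2} = - \frac{52565}{153} + 2 \left(\frac{72}{-149}\right)^{2} = - \frac{52565}{153} + 2 \left(72 \left(- \frac{1}{149}\right)\right)^{2} = - \frac{52565}{153} + 2 \left(- \frac{72}{149}\right)^{2} = - \frac{52565}{153} + 2 \cdot \frac{5184}{22201} = - \frac{52565}{153} + \frac{10368}{22201} = - \frac{1165409261}{3396753}$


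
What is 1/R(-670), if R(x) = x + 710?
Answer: 1/40 ≈ 0.025000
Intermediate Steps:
R(x) = 710 + x
1/R(-670) = 1/(710 - 670) = 1/40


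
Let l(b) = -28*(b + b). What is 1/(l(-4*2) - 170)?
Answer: 1/278 ≈ 0.0035971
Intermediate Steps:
l(b) = -56*b
1/(l(-4*2) - 170) = 1/(-(-224)*2 - 170) = 1/(-56*(-8) - 170) = 1/(448 - 170) = 1/278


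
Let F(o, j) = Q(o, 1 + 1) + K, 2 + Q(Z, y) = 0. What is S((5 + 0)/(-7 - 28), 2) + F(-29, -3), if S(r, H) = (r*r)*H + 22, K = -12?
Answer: 394/49 ≈ 8.0408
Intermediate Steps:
Q(Z, y) = -2 (Q(Z, y) = -2 + 0 = -2)
S(r, H) = 22 + H*r² (S(r, H) = r²*H + 22 = H*r² + 22 = 22 + H*r²)
F(o, j) = -14 (F(o, j) = -2 - 12 = -14)
S((5 + 0)/(-7 - 28), 2) + F(-29, -3) = (22 + 2*((5 + 0)/(-7 - 28))²) - 14 = (22 + 2*(5/(-35))²) - 14 = (22 + 2*(5*(-1/35))²) - 14 = (22 + 2*(-⅐)²) - 14 = (22 + 2*(1/49)) - 14 = (22 + 2/49) - 14 = 1080/49 - 14 = 394/49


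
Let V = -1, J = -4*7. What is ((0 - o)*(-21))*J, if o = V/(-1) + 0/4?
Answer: -588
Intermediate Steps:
J = -28
o = 1 (o = -1/(-1) + 0/4 = -1*(-1) + 0*(1/4) = 1 + 0 = 1)
((0 - o)*(-21))*J = ((0 - 1*1)*(-21))*(-28) = ((0 - 1)*(-21))*(-28) = -1*(-21)*(-28) = 21*(-28) = -588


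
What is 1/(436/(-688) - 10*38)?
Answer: -172/65469 ≈ -0.0026272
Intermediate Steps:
1/(436/(-688) - 10*38) = 1/(436*(-1/688) - 380) = 1/(-109/172 - 380) = 1/(-65469/172) = -172/65469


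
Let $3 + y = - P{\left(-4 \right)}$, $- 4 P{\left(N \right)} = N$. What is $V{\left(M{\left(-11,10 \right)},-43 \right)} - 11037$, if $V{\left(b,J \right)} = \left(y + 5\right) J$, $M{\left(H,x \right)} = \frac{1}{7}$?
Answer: $-11080$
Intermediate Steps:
$P{\left(N \right)} = - \frac{N}{4}$
$M{\left(H,x \right)} = \frac{1}{7}$
$y = -4$ ($y = -3 - \left(- \frac{1}{4}\right) \left(-4\right) = -3 - 1 = -4$)
$V{\left(b,J \right)} = J$ ($V{\left(b,J \right)} = \left(-4 + 5\right) J = 1 J = J$)
$V{\left(M{\left(-11,10 \right)},-43 \right)} - 11037 = -43 - 11037 = -11080$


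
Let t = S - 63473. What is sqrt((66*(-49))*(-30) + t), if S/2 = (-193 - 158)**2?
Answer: sqrt(279949) ≈ 529.10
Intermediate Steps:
S = 246402 (S = 2*(-193 - 158)**2 = 2*(-351)**2 = 2*123201 = 246402)
t = 182929 (t = 246402 - 63473 = 182929)
sqrt((66*(-49))*(-30) + t) = sqrt((66*(-49))*(-30) + 182929) = sqrt(-3234*(-30) + 182929) = sqrt(97020 + 182929) = sqrt(279949)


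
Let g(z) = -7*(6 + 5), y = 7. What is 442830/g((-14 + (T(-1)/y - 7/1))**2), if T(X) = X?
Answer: -442830/77 ≈ -5751.0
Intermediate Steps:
g(z) = -77 (g(z) = -7*11 = -77)
442830/g((-14 + (T(-1)/y - 7/1))**2) = 442830/(-77) = 442830*(-1/77) = -442830/77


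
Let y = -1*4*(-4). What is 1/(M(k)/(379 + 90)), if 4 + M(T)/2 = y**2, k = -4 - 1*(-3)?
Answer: 67/72 ≈ 0.93056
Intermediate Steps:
k = -1 (k = -4 + 3 = -1)
y = 16 (y = -4*(-4) = 16)
M(T) = 504 (M(T) = -8 + 2*16**2 = -8 + 2*256 = -8 + 512 = 504)
1/(M(k)/(379 + 90)) = 1/(504/(379 + 90)) = 1/(504/469) = 1/((1/469)*504) = 1/(72/67) = 67/72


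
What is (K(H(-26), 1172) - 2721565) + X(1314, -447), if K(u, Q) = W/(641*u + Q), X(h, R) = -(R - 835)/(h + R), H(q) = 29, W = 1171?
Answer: -5180885233644/1903643 ≈ -2.7216e+6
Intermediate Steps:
X(h, R) = -(-835 + R)/(R + h)
K(u, Q) = 1171/(Q + 641*u) (K(u, Q) = 1171/(641*u + Q) = 1171/(Q + 641*u))
(K(H(-26), 1172) - 2721565) + X(1314, -447) = (1171/(1172 + 641*29) - 2721565) + (835 - 1*(-447))/(-447 + 1314) = (1171/(1172 + 18589) - 2721565) + (835 + 447)/867 = (1171/19761 - 2721565) + (1/867)*1282 = (1171*(1/19761) - 2721565) + 1282/867 = (1171/19761 - 2721565) + 1282/867 = -53780844794/19761 + 1282/867 = -5180885233644/1903643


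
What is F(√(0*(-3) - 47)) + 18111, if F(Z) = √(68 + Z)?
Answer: 18111 + √(68 + I*√47) ≈ 18119.0 + 0.41516*I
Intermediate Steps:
F(√(0*(-3) - 47)) + 18111 = √(68 + √(0*(-3) - 47)) + 18111 = √(68 + √(0 - 47)) + 18111 = √(68 + √(-47)) + 18111 = √(68 + I*√47) + 18111 = 18111 + √(68 + I*√47)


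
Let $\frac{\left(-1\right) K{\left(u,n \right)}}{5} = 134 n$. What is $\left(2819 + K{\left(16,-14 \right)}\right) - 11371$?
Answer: $828$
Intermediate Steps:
$K{\left(u,n \right)} = - 670 n$ ($K{\left(u,n \right)} = - 5 \cdot 134 n = - 670 n$)
$\left(2819 + K{\left(16,-14 \right)}\right) - 11371 = \left(2819 - -9380\right) - 11371 = \left(2819 + 9380\right) - 11371 = 12199 - 11371 = 828$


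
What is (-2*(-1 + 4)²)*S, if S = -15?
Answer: 270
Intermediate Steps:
(-2*(-1 + 4)²)*S = -2*(-1 + 4)²*(-15) = -2*3²*(-15) = -2*9*(-15) = -18*(-15) = 270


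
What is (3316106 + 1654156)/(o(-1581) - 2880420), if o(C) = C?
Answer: -1656754/960667 ≈ -1.7246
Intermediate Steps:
(3316106 + 1654156)/(o(-1581) - 2880420) = (3316106 + 1654156)/(-1581 - 2880420) = 4970262/(-2882001) = 4970262*(-1/2882001) = -1656754/960667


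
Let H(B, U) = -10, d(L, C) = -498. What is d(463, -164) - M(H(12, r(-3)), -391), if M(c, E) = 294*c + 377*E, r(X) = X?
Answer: 149849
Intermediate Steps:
d(463, -164) - M(H(12, r(-3)), -391) = -498 - (294*(-10) + 377*(-391)) = -498 - (-2940 - 147407) = -498 - 1*(-150347) = -498 + 150347 = 149849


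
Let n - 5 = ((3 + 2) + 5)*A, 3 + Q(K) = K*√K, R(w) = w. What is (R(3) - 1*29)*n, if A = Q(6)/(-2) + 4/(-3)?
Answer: -520/3 + 780*√6 ≈ 1737.3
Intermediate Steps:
Q(K) = -3 + K^(3/2) (Q(K) = -3 + K*√K = -3 + K^(3/2))
A = ⅙ - 3*√6 (A = (-3 + 6^(3/2))/(-2) + 4/(-3) = (-3 + 6*√6)*(-½) + 4*(-⅓) = (3/2 - 3*√6) - 4/3 = ⅙ - 3*√6 ≈ -7.1818)
n = 20/3 - 30*√6 (n = 5 + ((3 + 2) + 5)*(⅙ - 3*√6) = 5 + (5 + 5)*(⅙ - 3*√6) = 5 + 10*(⅙ - 3*√6) = 5 + (5/3 - 30*√6) = 20/3 - 30*√6 ≈ -66.818)
(R(3) - 1*29)*n = (3 - 1*29)*(20/3 - 30*√6) = (3 - 29)*(20/3 - 30*√6) = -26*(20/3 - 30*√6) = -520/3 + 780*√6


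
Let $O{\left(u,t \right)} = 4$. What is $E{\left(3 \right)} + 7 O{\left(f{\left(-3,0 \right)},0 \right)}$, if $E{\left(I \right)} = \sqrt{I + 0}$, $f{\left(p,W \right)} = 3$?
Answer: $28 + \sqrt{3} \approx 29.732$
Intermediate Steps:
$E{\left(I \right)} = \sqrt{I}$
$E{\left(3 \right)} + 7 O{\left(f{\left(-3,0 \right)},0 \right)} = \sqrt{3} + 7 \cdot 4 = \sqrt{3} + 28 = 28 + \sqrt{3}$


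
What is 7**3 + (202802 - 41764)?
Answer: 161381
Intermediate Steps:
7**3 + (202802 - 41764) = 343 + 161038 = 161381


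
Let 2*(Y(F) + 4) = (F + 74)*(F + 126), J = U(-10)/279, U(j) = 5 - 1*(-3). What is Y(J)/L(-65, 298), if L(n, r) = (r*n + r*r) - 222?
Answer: 181403305/2693765646 ≈ 0.067342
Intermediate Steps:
U(j) = 8 (U(j) = 5 + 3 = 8)
J = 8/279 ≈ 0.028674
L(n, r) = -222 + r² + n*r (L(n, r) = (n*r + r²) - 222 = (r² + n*r) - 222 = -222 + r² + n*r)
Y(F) = -4 + (74 + F)*(126 + F)/2 (Y(F) = -4 + ((F + 74)*(F + 126))/2 = -4 + ((74 + F)*(126 + F))/2 = -4 + (74 + F)*(126 + F)/2)
Y(J)/L(-65, 298) = (4658 + (8/279)²/2 + 100*(8/279))/(-222 + 298² - 65*298) = (4658 + (½)*(64/77841) + 800/279)/(-222 + 88804 - 19370) = (4658 + 32/77841 + 800/279)/69212 = (362806610/77841)*(1/69212) = 181403305/2693765646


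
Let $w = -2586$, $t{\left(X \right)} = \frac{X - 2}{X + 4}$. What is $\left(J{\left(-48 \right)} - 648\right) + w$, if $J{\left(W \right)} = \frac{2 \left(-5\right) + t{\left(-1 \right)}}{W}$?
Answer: $- \frac{155221}{48} \approx -3233.8$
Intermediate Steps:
$t{\left(X \right)} = \frac{-2 + X}{4 + X}$
$J{\left(W \right)} = - \frac{11}{W}$ ($J{\left(W \right)} = \frac{2 \left(-5\right) + \frac{-2 - 1}{4 - 1}}{W} = \frac{-10 + \frac{1}{3} \left(-3\right)}{W} = \frac{-10 - 1}{W} = - \frac{11}{W}$)
$\left(J{\left(-48 \right)} - 648\right) + w = \left(- \frac{11}{-48} - 648\right) - 2586 = \left(\left(-11\right) \left(- \frac{1}{48}\right) - 648\right) - 2586 = \left(\frac{11}{48} - 648\right) - 2586 = - \frac{31093}{48} - 2586 = - \frac{155221}{48}$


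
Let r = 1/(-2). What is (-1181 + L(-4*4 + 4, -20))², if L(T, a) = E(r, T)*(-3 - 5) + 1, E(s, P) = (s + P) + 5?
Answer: 1254400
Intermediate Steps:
r = -½ ≈ -0.50000
E(s, P) = 5 + P + s (E(s, P) = (P + s) + 5 = 5 + P + s)
L(T, a) = -35 - 8*T (L(T, a) = (5 + T - ½)*(-3 - 5) + 1 = (9/2 + T)*(-8) + 1 = (-36 - 8*T) + 1 = -35 - 8*T)
(-1181 + L(-4*4 + 4, -20))² = (-1181 + (-35 - 8*(-4*4 + 4)))² = (-1181 + (-35 - 8*(-16 + 4)))² = (-1181 + (-35 - 8*(-12)))² = (-1181 + (-35 + 96))² = (-1181 + 61)² = (-1120)² = 1254400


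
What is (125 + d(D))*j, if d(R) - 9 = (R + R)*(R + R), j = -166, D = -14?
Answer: -152388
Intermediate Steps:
d(R) = 9 + 4*R² (d(R) = 9 + (R + R)*(R + R) = 9 + (2*R)*(2*R) = 9 + 4*R²)
(125 + d(D))*j = (125 + (9 + 4*(-14)²))*(-166) = (125 + (9 + 4*196))*(-166) = (125 + (9 + 784))*(-166) = (125 + 793)*(-166) = 918*(-166) = -152388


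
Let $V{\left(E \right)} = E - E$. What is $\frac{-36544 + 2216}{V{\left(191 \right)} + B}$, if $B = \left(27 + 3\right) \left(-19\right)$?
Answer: $\frac{17164}{285} \approx 60.225$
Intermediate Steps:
$B = -570$ ($B = 30 \left(-19\right) = -570$)
$V{\left(E \right)} = 0$
$\frac{-36544 + 2216}{V{\left(191 \right)} + B} = \frac{-36544 + 2216}{0 - 570} = - \frac{34328}{-570} = \left(-34328\right) \left(- \frac{1}{570}\right) = \frac{17164}{285}$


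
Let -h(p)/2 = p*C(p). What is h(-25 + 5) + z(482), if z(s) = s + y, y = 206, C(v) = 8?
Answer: 1008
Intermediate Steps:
h(p) = -16*p (h(p) = -2*p*8 = -16*p)
z(s) = 206 + s (z(s) = s + 206 = 206 + s)
h(-25 + 5) + z(482) = -16*(-25 + 5) + (206 + 482) = -16*(-5*5 + 5) + 688 = -16*(-25 + 5) + 688 = -16*(-20) + 688 = 320 + 688 = 1008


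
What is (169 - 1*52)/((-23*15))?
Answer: -39/115 ≈ -0.33913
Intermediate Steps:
(169 - 1*52)/((-23*15)) = (169 - 52)/(-345) = 117*(-1/345) = -39/115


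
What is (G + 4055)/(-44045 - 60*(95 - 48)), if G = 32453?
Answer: -36508/46865 ≈ -0.77900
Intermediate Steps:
(G + 4055)/(-44045 - 60*(95 - 48)) = (32453 + 4055)/(-44045 - 60*(95 - 48)) = 36508/(-44045 - 60*47) = 36508/(-44045 - 2820) = 36508/(-46865) = 36508*(-1/46865) = -36508/46865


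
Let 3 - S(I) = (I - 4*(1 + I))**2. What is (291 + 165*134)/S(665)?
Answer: -22401/3995998 ≈ -0.0056059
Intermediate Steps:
S(I) = 3 - (-4 - 3*I)**2 (S(I) = 3 - (I - 4*(1 + I))**2 = 3 - (I + (-4 - 4*I))**2 = 3 - (-4 - 3*I)**2)
(291 + 165*134)/S(665) = (291 + 165*134)/(3 - (4 + 3*665)**2) = (291 + 22110)/(3 - (4 + 1995)**2) = 22401/(3 - 1*1999**2) = 22401/(3 - 1*3996001) = 22401/(3 - 3996001) = 22401/(-3995998) = 22401*(-1/3995998) = -22401/3995998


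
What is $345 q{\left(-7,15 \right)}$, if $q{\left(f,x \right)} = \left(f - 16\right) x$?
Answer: $-119025$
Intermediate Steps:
$q{\left(f,x \right)} = x \left(-16 + f\right)$ ($q{\left(f,x \right)} = \left(f - 16\right) x = \left(-16 + f\right) x = x \left(-16 + f\right)$)
$345 q{\left(-7,15 \right)} = 345 \cdot 15 \left(-16 - 7\right) = 345 \cdot 15 \left(-23\right) = 345 \left(-345\right) = -119025$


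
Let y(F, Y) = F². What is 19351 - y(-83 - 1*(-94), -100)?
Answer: 19230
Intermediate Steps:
19351 - y(-83 - 1*(-94), -100) = 19351 - (-83 - 1*(-94))² = 19351 - (-83 + 94)² = 19351 - 1*11² = 19351 - 1*121 = 19351 - 121 = 19230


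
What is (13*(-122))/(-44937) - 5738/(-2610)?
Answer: 4851629/2171955 ≈ 2.2338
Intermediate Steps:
(13*(-122))/(-44937) - 5738/(-2610) = -1586*(-1/44937) - 5738*(-1/2610) = 1586/44937 + 2869/1305 = 4851629/2171955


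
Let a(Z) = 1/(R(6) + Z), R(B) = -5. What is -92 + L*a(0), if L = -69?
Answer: -391/5 ≈ -78.200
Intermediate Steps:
a(Z) = 1/(-5 + Z)
-92 + L*a(0) = -92 - 69/(-5 + 0) = -92 - 69/(-5) = -92 - 69*(-⅕) = -92 + 69/5 = -391/5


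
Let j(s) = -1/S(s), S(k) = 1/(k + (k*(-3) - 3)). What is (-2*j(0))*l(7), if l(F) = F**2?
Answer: -294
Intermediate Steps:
S(k) = 1/(-3 - 2*k) (S(k) = 1/(k + (-3*k - 3)) = 1/(k + (-3 - 3*k)) = 1/(-3 - 2*k))
j(s) = 3 + 2*s (j(s) = -1/((-1/(3 + 2*s))) = -(-3 - 2*s) = 3 + 2*s)
(-2*j(0))*l(7) = -2*(3 + 2*0)*7**2 = -2*(3 + 0)*49 = -2*3*49 = -6*49 = -294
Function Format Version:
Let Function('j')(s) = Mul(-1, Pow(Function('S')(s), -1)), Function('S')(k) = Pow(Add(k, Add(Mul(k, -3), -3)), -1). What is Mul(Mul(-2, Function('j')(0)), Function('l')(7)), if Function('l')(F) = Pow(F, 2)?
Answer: -294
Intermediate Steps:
Function('S')(k) = Pow(Add(-3, Mul(-2, k)), -1) (Function('S')(k) = Pow(Add(k, Add(Mul(-3, k), -3)), -1) = Pow(Add(k, Add(-3, Mul(-3, k))), -1) = Pow(Add(-3, Mul(-2, k)), -1))
Function('j')(s) = Add(3, Mul(2, s)) (Function('j')(s) = Mul(-1, Pow(Mul(-1, Pow(Add(3, Mul(2, s)), -1)), -1)) = Mul(-1, Add(-3, Mul(-2, s))) = Add(3, Mul(2, s)))
Mul(Mul(-2, Function('j')(0)), Function('l')(7)) = Mul(Mul(-2, Add(3, Mul(2, 0))), Pow(7, 2)) = Mul(Mul(-2, Add(3, 0)), 49) = Mul(Mul(-2, 3), 49) = Mul(-6, 49) = -294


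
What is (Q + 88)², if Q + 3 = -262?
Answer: 31329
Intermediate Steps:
Q = -265 (Q = -3 - 262 = -265)
(Q + 88)² = (-265 + 88)² = (-177)² = 31329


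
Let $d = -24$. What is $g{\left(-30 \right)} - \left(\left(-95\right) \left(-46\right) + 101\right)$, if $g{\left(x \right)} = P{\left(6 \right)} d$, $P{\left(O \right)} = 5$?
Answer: $-4591$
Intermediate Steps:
$g{\left(x \right)} = -120$ ($g{\left(x \right)} = 5 \left(-24\right) = -120$)
$g{\left(-30 \right)} - \left(\left(-95\right) \left(-46\right) + 101\right) = -120 - \left(\left(-95\right) \left(-46\right) + 101\right) = -120 - \left(4370 + 101\right) = -120 - 4471 = -4591$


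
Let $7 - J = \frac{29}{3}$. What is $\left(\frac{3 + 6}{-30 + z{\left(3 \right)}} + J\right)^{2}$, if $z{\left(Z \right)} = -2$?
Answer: $\frac{80089}{9216} \approx 8.6902$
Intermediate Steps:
$J = - \frac{8}{3}$ ($J = 7 - \frac{29}{3} = - \frac{8}{3} \approx -2.6667$)
$\left(\frac{3 + 6}{-30 + z{\left(3 \right)}} + J\right)^{2} = \left(\frac{3 + 6}{-30 - 2} - \frac{8}{3}\right)^{2} = \left(\frac{9}{-32} - \frac{8}{3}\right)^{2} = \left(9 \left(- \frac{1}{32}\right) - \frac{8}{3}\right)^{2} = \left(- \frac{9}{32} - \frac{8}{3}\right)^{2} = \left(- \frac{283}{96}\right)^{2} = \frac{80089}{9216}$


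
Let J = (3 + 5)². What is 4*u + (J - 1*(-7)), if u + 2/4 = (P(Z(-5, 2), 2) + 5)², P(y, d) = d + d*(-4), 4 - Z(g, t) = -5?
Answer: 73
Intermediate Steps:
Z(g, t) = 9 (Z(g, t) = 4 - 1*(-5) = 4 + 5 = 9)
J = 64 (J = 8² = 64)
P(y, d) = -3*d (P(y, d) = d - 4*d = -3*d)
u = ½ (u = -½ + (-3*2 + 5)² = -½ + (-6 + 5)² = -½ + (-1)² = -½ + 1 = ½ ≈ 0.50000)
4*u + (J - 1*(-7)) = 4*(½) + (64 - 1*(-7)) = 2 + (64 + 7) = 2 + 71 = 73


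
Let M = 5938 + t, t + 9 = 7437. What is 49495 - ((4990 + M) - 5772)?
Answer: 36911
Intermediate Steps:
t = 7428 (t = -9 + 7437 = 7428)
M = 13366 (M = 5938 + 7428 = 13366)
49495 - ((4990 + M) - 5772) = 49495 - ((4990 + 13366) - 5772) = 49495 - (18356 - 5772) = 49495 - 1*12584 = 49495 - 12584 = 36911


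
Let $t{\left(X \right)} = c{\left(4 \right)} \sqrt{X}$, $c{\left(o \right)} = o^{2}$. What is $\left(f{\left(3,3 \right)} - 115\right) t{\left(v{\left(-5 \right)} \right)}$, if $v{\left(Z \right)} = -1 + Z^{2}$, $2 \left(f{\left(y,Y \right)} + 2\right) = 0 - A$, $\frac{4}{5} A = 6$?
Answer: $- 3864 \sqrt{6} \approx -9464.8$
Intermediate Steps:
$A = \frac{15}{2}$ ($A = \frac{5}{4} \cdot 6 = \frac{15}{2} \approx 7.5$)
$f{\left(y,Y \right)} = - \frac{23}{4}$ ($f{\left(y,Y \right)} = -2 + \frac{0 - \frac{15}{2}}{2} = -2 + \frac{1}{2} \left(- \frac{15}{2}\right) = -2 - \frac{15}{4} = - \frac{23}{4}$)
$t{\left(X \right)} = 16 \sqrt{X}$ ($t{\left(X \right)} = 4^{2} \sqrt{X} = 16 \sqrt{X}$)
$\left(f{\left(3,3 \right)} - 115\right) t{\left(v{\left(-5 \right)} \right)} = \left(- \frac{23}{4} - 115\right) 16 \sqrt{-1 + \left(-5\right)^{2}} = - \frac{483 \cdot 16 \sqrt{-1 + 25}}{4} = - \frac{483 \cdot 16 \sqrt{24}}{4} = - \frac{483 \cdot 16 \cdot 2 \sqrt{6}}{4} = - \frac{483 \cdot 32 \sqrt{6}}{4} = - 3864 \sqrt{6}$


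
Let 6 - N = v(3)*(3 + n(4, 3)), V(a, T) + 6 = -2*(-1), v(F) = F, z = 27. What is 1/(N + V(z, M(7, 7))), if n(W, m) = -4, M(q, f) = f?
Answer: 1/5 ≈ 0.20000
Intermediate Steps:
V(a, T) = -4 (V(a, T) = -6 - 2*(-1) = -6 + 2 = -4)
N = 9 (N = 6 - 3*(3 - 4) = 6 - 3*(-1) = 6 - 1*(-3) = 6 + 3 = 9)
1/(N + V(z, M(7, 7))) = 1/(9 - 4) = 1/5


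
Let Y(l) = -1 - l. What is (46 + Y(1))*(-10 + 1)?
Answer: -396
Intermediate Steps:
(46 + Y(1))*(-10 + 1) = (46 + (-1 - 1*1))*(-10 + 1) = (46 + (-1 - 1))*(-9) = (46 - 2)*(-9) = 44*(-9) = -396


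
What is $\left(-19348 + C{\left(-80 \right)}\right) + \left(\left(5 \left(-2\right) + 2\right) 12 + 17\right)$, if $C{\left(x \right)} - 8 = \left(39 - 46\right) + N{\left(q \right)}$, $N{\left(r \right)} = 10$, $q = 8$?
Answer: $-19416$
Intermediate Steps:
$C{\left(x \right)} = 11$ ($C{\left(x \right)} = 8 + \left(\left(39 - 46\right) + 10\right) = 8 + \left(-7 + 10\right) = 8 + 3 = 11$)
$\left(-19348 + C{\left(-80 \right)}\right) + \left(\left(5 \left(-2\right) + 2\right) 12 + 17\right) = \left(-19348 + 11\right) + \left(\left(5 \left(-2\right) + 2\right) 12 + 17\right) = -19337 + \left(\left(-10 + 2\right) 12 + 17\right) = -19337 + \left(\left(-8\right) 12 + 17\right) = -19337 + \left(-96 + 17\right) = -19337 - 79 = -19416$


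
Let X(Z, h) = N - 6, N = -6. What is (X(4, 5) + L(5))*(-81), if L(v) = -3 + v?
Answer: 810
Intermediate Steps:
X(Z, h) = -12 (X(Z, h) = -6 - 6 = -12)
(X(4, 5) + L(5))*(-81) = (-12 + (-3 + 5))*(-81) = (-12 + 2)*(-81) = -10*(-81) = 810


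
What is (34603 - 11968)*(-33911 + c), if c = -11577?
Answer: -1029620880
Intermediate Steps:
(34603 - 11968)*(-33911 + c) = (34603 - 11968)*(-33911 - 11577) = 22635*(-45488) = -1029620880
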